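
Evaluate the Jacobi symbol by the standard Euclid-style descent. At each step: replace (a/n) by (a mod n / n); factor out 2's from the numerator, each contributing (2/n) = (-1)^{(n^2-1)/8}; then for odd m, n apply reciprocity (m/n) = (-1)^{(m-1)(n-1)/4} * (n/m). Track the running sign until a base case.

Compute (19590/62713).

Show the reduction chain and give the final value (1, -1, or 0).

factor out 2^1: 19590 = 2^1·9795; with 62713 mod 8 = 1, (2/62713) = +1; sign now +1; continue with (9795/62713)
flip (9795/62713) -> (62713/9795): both odd, 9795 mod 4 = 3, 62713 mod 4 = 1, so the flip contributes +1; sign now +1
(62713/9795): 62713 mod 9795 = 3943, so (62713/9795) = (3943/9795)
flip (3943/9795) -> (9795/3943): both odd, 3943 mod 4 = 3, 9795 mod 4 = 3, so the flip contributes -1; sign now -1
(9795/3943): 9795 mod 3943 = 1909, so (9795/3943) = (1909/3943)
flip (1909/3943) -> (3943/1909): both odd, 1909 mod 4 = 1, 3943 mod 4 = 3, so the flip contributes +1; sign now -1
(3943/1909): 3943 mod 1909 = 125, so (3943/1909) = (125/1909)
flip (125/1909) -> (1909/125): both odd, 125 mod 4 = 1, 1909 mod 4 = 1, so the flip contributes +1; sign now -1
(1909/125): 1909 mod 125 = 34, so (1909/125) = (34/125)
factor out 2^1: 34 = 2^1·17; with 125 mod 8 = 5, (2/125) = -1; sign now +1; continue with (17/125)
flip (17/125) -> (125/17): both odd, 17 mod 4 = 1, 125 mod 4 = 1, so the flip contributes +1; sign now +1
(125/17): 125 mod 17 = 6, so (125/17) = (6/17)
factor out 2^1: 6 = 2^1·3; with 17 mod 8 = 1, (2/17) = +1; sign now +1; continue with (3/17)
flip (3/17) -> (17/3): both odd, 3 mod 4 = 3, 17 mod 4 = 1, so the flip contributes +1; sign now +1
(17/3): 17 mod 3 = 2, so (17/3) = (2/3)
factor out 2^1: 2 = 2^1·1; with 3 mod 8 = 3, (2/3) = -1; sign now -1; continue with (1/3)
reached (1/3) = 1, so the symbol is -1

-1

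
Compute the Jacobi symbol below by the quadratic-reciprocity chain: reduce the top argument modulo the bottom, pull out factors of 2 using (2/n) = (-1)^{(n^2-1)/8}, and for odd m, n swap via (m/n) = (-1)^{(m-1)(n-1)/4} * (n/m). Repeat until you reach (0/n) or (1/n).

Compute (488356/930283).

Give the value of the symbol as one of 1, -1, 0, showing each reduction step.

1

488356 = 2^2·122089; (2/930283) = -1 since 930283 mod 8 = 3, so (488356/930283) = (-1)^2·(122089/930283); sign now +1
reciprocity: (122089/930283) = +1·(930283/122089) since 122089 mod 4 = 1, 930283 mod 4 = 3; sign now +1
(930283/122089) = (75660/122089)   [reduce mod 122089]
75660 = 2^2·18915; (2/122089) = +1 since 122089 mod 8 = 1, so (75660/122089) = (+1)^2·(18915/122089); sign now +1
reciprocity: (18915/122089) = +1·(122089/18915) since 18915 mod 4 = 3, 122089 mod 4 = 1; sign now +1
(122089/18915) = (8599/18915)   [reduce mod 18915]
reciprocity: (8599/18915) = -1·(18915/8599) since 8599 mod 4 = 3, 18915 mod 4 = 3; sign now -1
(18915/8599) = (1717/8599)   [reduce mod 8599]
reciprocity: (1717/8599) = +1·(8599/1717) since 1717 mod 4 = 1, 8599 mod 4 = 3; sign now -1
(8599/1717) = (14/1717)   [reduce mod 1717]
14 = 2^1·7; (2/1717) = -1 since 1717 mod 8 = 5, so (14/1717) = (-1)^1·(7/1717); sign now +1
reciprocity: (7/1717) = +1·(1717/7) since 7 mod 4 = 3, 1717 mod 4 = 1; sign now +1
(1717/7) = (2/7)   [reduce mod 7]
2 = 2^1·1; (2/7) = +1 since 7 mod 8 = 7, so (2/7) = (+1)^1·(1/7); sign now +1
(1/7) = 1; final value = sign = +1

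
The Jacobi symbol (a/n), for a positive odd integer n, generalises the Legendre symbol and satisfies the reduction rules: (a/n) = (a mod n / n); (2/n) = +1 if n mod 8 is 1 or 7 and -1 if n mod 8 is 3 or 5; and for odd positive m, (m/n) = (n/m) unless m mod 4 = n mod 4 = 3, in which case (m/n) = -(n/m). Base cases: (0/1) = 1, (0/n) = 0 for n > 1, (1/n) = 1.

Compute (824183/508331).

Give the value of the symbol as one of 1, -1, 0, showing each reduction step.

(824183/508331) = (315852/508331)   [reduce mod 508331]
315852 = 2^2·78963; (2/508331) = -1 since 508331 mod 8 = 3, so (315852/508331) = (-1)^2·(78963/508331); sign now +1
reciprocity: (78963/508331) = -1·(508331/78963) since 78963 mod 4 = 3, 508331 mod 4 = 3; sign now -1
(508331/78963) = (34553/78963)   [reduce mod 78963]
reciprocity: (34553/78963) = +1·(78963/34553) since 34553 mod 4 = 1, 78963 mod 4 = 3; sign now -1
(78963/34553) = (9857/34553)   [reduce mod 34553]
reciprocity: (9857/34553) = +1·(34553/9857) since 9857 mod 4 = 1, 34553 mod 4 = 1; sign now -1
(34553/9857) = (4982/9857)   [reduce mod 9857]
4982 = 2^1·2491; (2/9857) = +1 since 9857 mod 8 = 1, so (4982/9857) = (+1)^1·(2491/9857); sign now -1
reciprocity: (2491/9857) = +1·(9857/2491) since 2491 mod 4 = 3, 9857 mod 4 = 1; sign now -1
(9857/2491) = (2384/2491)   [reduce mod 2491]
2384 = 2^4·149; (2/2491) = -1 since 2491 mod 8 = 3, so (2384/2491) = (-1)^4·(149/2491); sign now -1
reciprocity: (149/2491) = +1·(2491/149) since 149 mod 4 = 1, 2491 mod 4 = 3; sign now -1
(2491/149) = (107/149)   [reduce mod 149]
reciprocity: (107/149) = +1·(149/107) since 107 mod 4 = 3, 149 mod 4 = 1; sign now -1
(149/107) = (42/107)   [reduce mod 107]
42 = 2^1·21; (2/107) = -1 since 107 mod 8 = 3, so (42/107) = (-1)^1·(21/107); sign now +1
reciprocity: (21/107) = +1·(107/21) since 21 mod 4 = 1, 107 mod 4 = 3; sign now +1
(107/21) = (2/21)   [reduce mod 21]
2 = 2^1·1; (2/21) = -1 since 21 mod 8 = 5, so (2/21) = (-1)^1·(1/21); sign now -1
(1/21) = 1; final value = sign = -1

-1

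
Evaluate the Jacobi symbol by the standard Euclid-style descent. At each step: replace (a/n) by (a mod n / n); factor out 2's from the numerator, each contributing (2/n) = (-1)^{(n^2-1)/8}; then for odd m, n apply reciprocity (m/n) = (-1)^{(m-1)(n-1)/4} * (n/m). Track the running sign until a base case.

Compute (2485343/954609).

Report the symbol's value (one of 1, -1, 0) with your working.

1

(2485343/954609) = (576125/954609)   [reduce mod 954609]
reciprocity: (576125/954609) = +1·(954609/576125) since 576125 mod 4 = 1, 954609 mod 4 = 1; sign now +1
(954609/576125) = (378484/576125)   [reduce mod 576125]
378484 = 2^2·94621; (2/576125) = -1 since 576125 mod 8 = 5, so (378484/576125) = (-1)^2·(94621/576125); sign now +1
reciprocity: (94621/576125) = +1·(576125/94621) since 94621 mod 4 = 1, 576125 mod 4 = 1; sign now +1
(576125/94621) = (8399/94621)   [reduce mod 94621]
reciprocity: (8399/94621) = +1·(94621/8399) since 8399 mod 4 = 3, 94621 mod 4 = 1; sign now +1
(94621/8399) = (2232/8399)   [reduce mod 8399]
2232 = 2^3·279; (2/8399) = +1 since 8399 mod 8 = 7, so (2232/8399) = (+1)^3·(279/8399); sign now +1
reciprocity: (279/8399) = -1·(8399/279) since 279 mod 4 = 3, 8399 mod 4 = 3; sign now -1
(8399/279) = (29/279)   [reduce mod 279]
reciprocity: (29/279) = +1·(279/29) since 29 mod 4 = 1, 279 mod 4 = 3; sign now -1
(279/29) = (18/29)   [reduce mod 29]
18 = 2^1·9; (2/29) = -1 since 29 mod 8 = 5, so (18/29) = (-1)^1·(9/29); sign now +1
reciprocity: (9/29) = +1·(29/9) since 9 mod 4 = 1, 29 mod 4 = 1; sign now +1
(29/9) = (2/9)   [reduce mod 9]
2 = 2^1·1; (2/9) = +1 since 9 mod 8 = 1, so (2/9) = (+1)^1·(1/9); sign now +1
(1/9) = 1; final value = sign = +1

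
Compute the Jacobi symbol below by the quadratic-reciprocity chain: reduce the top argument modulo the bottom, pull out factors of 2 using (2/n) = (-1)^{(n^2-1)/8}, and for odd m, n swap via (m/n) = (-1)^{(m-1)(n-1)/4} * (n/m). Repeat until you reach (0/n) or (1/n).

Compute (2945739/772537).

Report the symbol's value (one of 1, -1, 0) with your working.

(2945739/772537) = (628128/772537)   [reduce mod 772537]
628128 = 2^5·19629; (2/772537) = +1 since 772537 mod 8 = 1, so (628128/772537) = (+1)^5·(19629/772537); sign now +1
reciprocity: (19629/772537) = +1·(772537/19629) since 19629 mod 4 = 1, 772537 mod 4 = 1; sign now +1
(772537/19629) = (7006/19629)   [reduce mod 19629]
7006 = 2^1·3503; (2/19629) = -1 since 19629 mod 8 = 5, so (7006/19629) = (-1)^1·(3503/19629); sign now -1
reciprocity: (3503/19629) = +1·(19629/3503) since 3503 mod 4 = 3, 19629 mod 4 = 1; sign now -1
(19629/3503) = (2114/3503)   [reduce mod 3503]
2114 = 2^1·1057; (2/3503) = +1 since 3503 mod 8 = 7, so (2114/3503) = (+1)^1·(1057/3503); sign now -1
reciprocity: (1057/3503) = +1·(3503/1057) since 1057 mod 4 = 1, 3503 mod 4 = 3; sign now -1
(3503/1057) = (332/1057)   [reduce mod 1057]
332 = 2^2·83; (2/1057) = +1 since 1057 mod 8 = 1, so (332/1057) = (+1)^2·(83/1057); sign now -1
reciprocity: (83/1057) = +1·(1057/83) since 83 mod 4 = 3, 1057 mod 4 = 1; sign now -1
(1057/83) = (61/83)   [reduce mod 83]
reciprocity: (61/83) = +1·(83/61) since 61 mod 4 = 1, 83 mod 4 = 3; sign now -1
(83/61) = (22/61)   [reduce mod 61]
22 = 2^1·11; (2/61) = -1 since 61 mod 8 = 5, so (22/61) = (-1)^1·(11/61); sign now +1
reciprocity: (11/61) = +1·(61/11) since 11 mod 4 = 3, 61 mod 4 = 1; sign now +1
(61/11) = (6/11)   [reduce mod 11]
6 = 2^1·3; (2/11) = -1 since 11 mod 8 = 3, so (6/11) = (-1)^1·(3/11); sign now -1
reciprocity: (3/11) = -1·(11/3) since 3 mod 4 = 3, 11 mod 4 = 3; sign now +1
(11/3) = (2/3)   [reduce mod 3]
2 = 2^1·1; (2/3) = -1 since 3 mod 8 = 3, so (2/3) = (-1)^1·(1/3); sign now -1
(1/3) = 1; final value = sign = -1

-1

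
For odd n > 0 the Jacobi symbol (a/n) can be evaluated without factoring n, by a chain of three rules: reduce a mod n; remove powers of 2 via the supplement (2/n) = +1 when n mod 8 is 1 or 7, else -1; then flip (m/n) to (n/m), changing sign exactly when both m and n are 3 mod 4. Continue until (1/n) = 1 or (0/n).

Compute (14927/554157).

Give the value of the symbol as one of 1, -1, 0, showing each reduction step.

flip (14927/554157) -> (554157/14927): both odd, 14927 mod 4 = 3, 554157 mod 4 = 1, so the flip contributes +1; sign now +1
(554157/14927): 554157 mod 14927 = 1858, so (554157/14927) = (1858/14927)
factor out 2^1: 1858 = 2^1·929; with 14927 mod 8 = 7, (2/14927) = +1; sign now +1; continue with (929/14927)
flip (929/14927) -> (14927/929): both odd, 929 mod 4 = 1, 14927 mod 4 = 3, so the flip contributes +1; sign now +1
(14927/929): 14927 mod 929 = 63, so (14927/929) = (63/929)
flip (63/929) -> (929/63): both odd, 63 mod 4 = 3, 929 mod 4 = 1, so the flip contributes +1; sign now +1
(929/63): 929 mod 63 = 47, so (929/63) = (47/63)
flip (47/63) -> (63/47): both odd, 47 mod 4 = 3, 63 mod 4 = 3, so the flip contributes -1; sign now -1
(63/47): 63 mod 47 = 16, so (63/47) = (16/47)
factor out 2^4: 16 = 2^4·1; with 47 mod 8 = 7, (2/47) = +1; sign now -1; continue with (1/47)
reached (1/47) = 1, so the symbol is -1

-1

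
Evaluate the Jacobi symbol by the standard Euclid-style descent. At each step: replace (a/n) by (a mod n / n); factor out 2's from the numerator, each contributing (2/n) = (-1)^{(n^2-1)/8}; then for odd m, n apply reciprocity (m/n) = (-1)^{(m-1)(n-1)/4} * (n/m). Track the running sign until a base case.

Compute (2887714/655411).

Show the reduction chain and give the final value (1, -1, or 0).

(2887714/655411) = (266070/655411)   [reduce mod 655411]
266070 = 2^1·133035; (2/655411) = -1 since 655411 mod 8 = 3, so (266070/655411) = (-1)^1·(133035/655411); sign now -1
reciprocity: (133035/655411) = -1·(655411/133035) since 133035 mod 4 = 3, 655411 mod 4 = 3; sign now +1
(655411/133035) = (123271/133035)   [reduce mod 133035]
reciprocity: (123271/133035) = -1·(133035/123271) since 123271 mod 4 = 3, 133035 mod 4 = 3; sign now -1
(133035/123271) = (9764/123271)   [reduce mod 123271]
9764 = 2^2·2441; (2/123271) = +1 since 123271 mod 8 = 7, so (9764/123271) = (+1)^2·(2441/123271); sign now -1
reciprocity: (2441/123271) = +1·(123271/2441) since 2441 mod 4 = 1, 123271 mod 4 = 3; sign now -1
(123271/2441) = (1221/2441)   [reduce mod 2441]
reciprocity: (1221/2441) = +1·(2441/1221) since 1221 mod 4 = 1, 2441 mod 4 = 1; sign now -1
(2441/1221) = (1220/1221)   [reduce mod 1221]
1220 = 2^2·305; (2/1221) = -1 since 1221 mod 8 = 5, so (1220/1221) = (-1)^2·(305/1221); sign now -1
reciprocity: (305/1221) = +1·(1221/305) since 305 mod 4 = 1, 1221 mod 4 = 1; sign now -1
(1221/305) = (1/305)   [reduce mod 305]
(1/305) = 1; final value = sign = -1

-1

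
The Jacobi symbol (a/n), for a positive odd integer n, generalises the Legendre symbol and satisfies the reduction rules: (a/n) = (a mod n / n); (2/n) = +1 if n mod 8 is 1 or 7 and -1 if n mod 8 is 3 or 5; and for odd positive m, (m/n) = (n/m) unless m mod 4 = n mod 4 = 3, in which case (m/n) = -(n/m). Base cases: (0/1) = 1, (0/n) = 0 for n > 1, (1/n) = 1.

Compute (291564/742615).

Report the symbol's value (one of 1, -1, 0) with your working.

1

291564 = 2^2·72891; (2/742615) = +1 since 742615 mod 8 = 7, so (291564/742615) = (+1)^2·(72891/742615); sign now +1
reciprocity: (72891/742615) = -1·(742615/72891) since 72891 mod 4 = 3, 742615 mod 4 = 3; sign now -1
(742615/72891) = (13705/72891)   [reduce mod 72891]
reciprocity: (13705/72891) = +1·(72891/13705) since 13705 mod 4 = 1, 72891 mod 4 = 3; sign now -1
(72891/13705) = (4366/13705)   [reduce mod 13705]
4366 = 2^1·2183; (2/13705) = +1 since 13705 mod 8 = 1, so (4366/13705) = (+1)^1·(2183/13705); sign now -1
reciprocity: (2183/13705) = +1·(13705/2183) since 2183 mod 4 = 3, 13705 mod 4 = 1; sign now -1
(13705/2183) = (607/2183)   [reduce mod 2183]
reciprocity: (607/2183) = -1·(2183/607) since 607 mod 4 = 3, 2183 mod 4 = 3; sign now +1
(2183/607) = (362/607)   [reduce mod 607]
362 = 2^1·181; (2/607) = +1 since 607 mod 8 = 7, so (362/607) = (+1)^1·(181/607); sign now +1
reciprocity: (181/607) = +1·(607/181) since 181 mod 4 = 1, 607 mod 4 = 3; sign now +1
(607/181) = (64/181)   [reduce mod 181]
64 = 2^6·1; (2/181) = -1 since 181 mod 8 = 5, so (64/181) = (-1)^6·(1/181); sign now +1
(1/181) = 1; final value = sign = +1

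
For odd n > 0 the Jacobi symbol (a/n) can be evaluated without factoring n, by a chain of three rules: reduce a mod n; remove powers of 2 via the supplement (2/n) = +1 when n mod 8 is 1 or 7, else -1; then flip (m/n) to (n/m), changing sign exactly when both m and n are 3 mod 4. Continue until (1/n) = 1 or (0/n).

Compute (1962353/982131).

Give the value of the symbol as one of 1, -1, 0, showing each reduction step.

(1962353/982131) = (980222/982131)   [reduce mod 982131]
980222 = 2^1·490111; (2/982131) = -1 since 982131 mod 8 = 3, so (980222/982131) = (-1)^1·(490111/982131); sign now -1
reciprocity: (490111/982131) = -1·(982131/490111) since 490111 mod 4 = 3, 982131 mod 4 = 3; sign now +1
(982131/490111) = (1909/490111)   [reduce mod 490111]
reciprocity: (1909/490111) = +1·(490111/1909) since 1909 mod 4 = 1, 490111 mod 4 = 3; sign now +1
(490111/1909) = (1407/1909)   [reduce mod 1909]
reciprocity: (1407/1909) = +1·(1909/1407) since 1407 mod 4 = 3, 1909 mod 4 = 1; sign now +1
(1909/1407) = (502/1407)   [reduce mod 1407]
502 = 2^1·251; (2/1407) = +1 since 1407 mod 8 = 7, so (502/1407) = (+1)^1·(251/1407); sign now +1
reciprocity: (251/1407) = -1·(1407/251) since 251 mod 4 = 3, 1407 mod 4 = 3; sign now -1
(1407/251) = (152/251)   [reduce mod 251]
152 = 2^3·19; (2/251) = -1 since 251 mod 8 = 3, so (152/251) = (-1)^3·(19/251); sign now +1
reciprocity: (19/251) = -1·(251/19) since 19 mod 4 = 3, 251 mod 4 = 3; sign now -1
(251/19) = (4/19)   [reduce mod 19]
4 = 2^2·1; (2/19) = -1 since 19 mod 8 = 3, so (4/19) = (-1)^2·(1/19); sign now -1
(1/19) = 1; final value = sign = -1

-1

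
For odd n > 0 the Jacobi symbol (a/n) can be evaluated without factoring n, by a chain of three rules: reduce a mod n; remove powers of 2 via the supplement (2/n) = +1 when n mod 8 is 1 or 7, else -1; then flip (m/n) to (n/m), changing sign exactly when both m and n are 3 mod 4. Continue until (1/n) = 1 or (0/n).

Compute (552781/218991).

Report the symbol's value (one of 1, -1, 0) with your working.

(552781/218991): 552781 mod 218991 = 114799, so (552781/218991) = (114799/218991)
flip (114799/218991) -> (218991/114799): both odd, 114799 mod 4 = 3, 218991 mod 4 = 3, so the flip contributes -1; sign now -1
(218991/114799): 218991 mod 114799 = 104192, so (218991/114799) = (104192/114799)
factor out 2^8: 104192 = 2^8·407; with 114799 mod 8 = 7, (2/114799) = +1; sign now -1; continue with (407/114799)
flip (407/114799) -> (114799/407): both odd, 407 mod 4 = 3, 114799 mod 4 = 3, so the flip contributes -1; sign now +1
(114799/407): 114799 mod 407 = 25, so (114799/407) = (25/407)
flip (25/407) -> (407/25): both odd, 25 mod 4 = 1, 407 mod 4 = 3, so the flip contributes +1; sign now +1
(407/25): 407 mod 25 = 7, so (407/25) = (7/25)
flip (7/25) -> (25/7): both odd, 7 mod 4 = 3, 25 mod 4 = 1, so the flip contributes +1; sign now +1
(25/7): 25 mod 7 = 4, so (25/7) = (4/7)
factor out 2^2: 4 = 2^2·1; with 7 mod 8 = 7, (2/7) = +1; sign now +1; continue with (1/7)
reached (1/7) = 1, so the symbol is +1

1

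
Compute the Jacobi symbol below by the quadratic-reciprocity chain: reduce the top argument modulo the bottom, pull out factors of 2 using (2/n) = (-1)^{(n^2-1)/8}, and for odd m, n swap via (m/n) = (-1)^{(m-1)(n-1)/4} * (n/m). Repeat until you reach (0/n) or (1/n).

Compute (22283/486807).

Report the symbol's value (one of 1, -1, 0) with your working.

flip (22283/486807) -> (486807/22283): both odd, 22283 mod 4 = 3, 486807 mod 4 = 3, so the flip contributes -1; sign now -1
(486807/22283): 486807 mod 22283 = 18864, so (486807/22283) = (18864/22283)
factor out 2^4: 18864 = 2^4·1179; with 22283 mod 8 = 3, (2/22283) = -1; sign now -1; continue with (1179/22283)
flip (1179/22283) -> (22283/1179): both odd, 1179 mod 4 = 3, 22283 mod 4 = 3, so the flip contributes -1; sign now +1
(22283/1179): 22283 mod 1179 = 1061, so (22283/1179) = (1061/1179)
flip (1061/1179) -> (1179/1061): both odd, 1061 mod 4 = 1, 1179 mod 4 = 3, so the flip contributes +1; sign now +1
(1179/1061): 1179 mod 1061 = 118, so (1179/1061) = (118/1061)
factor out 2^1: 118 = 2^1·59; with 1061 mod 8 = 5, (2/1061) = -1; sign now -1; continue with (59/1061)
flip (59/1061) -> (1061/59): both odd, 59 mod 4 = 3, 1061 mod 4 = 1, so the flip contributes +1; sign now -1
(1061/59): 1061 mod 59 = 58, so (1061/59) = (58/59)
factor out 2^1: 58 = 2^1·29; with 59 mod 8 = 3, (2/59) = -1; sign now +1; continue with (29/59)
flip (29/59) -> (59/29): both odd, 29 mod 4 = 1, 59 mod 4 = 3, so the flip contributes +1; sign now +1
(59/29): 59 mod 29 = 1, so (59/29) = (1/29)
reached (1/29) = 1, so the symbol is +1

1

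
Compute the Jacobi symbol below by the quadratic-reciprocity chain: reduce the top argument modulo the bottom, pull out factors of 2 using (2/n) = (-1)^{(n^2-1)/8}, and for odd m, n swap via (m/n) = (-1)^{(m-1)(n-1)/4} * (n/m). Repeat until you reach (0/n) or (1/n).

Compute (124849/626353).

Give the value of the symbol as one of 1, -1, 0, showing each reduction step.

reciprocity: (124849/626353) = +1·(626353/124849) since 124849 mod 4 = 1, 626353 mod 4 = 1; sign now +1
(626353/124849) = (2108/124849)   [reduce mod 124849]
2108 = 2^2·527; (2/124849) = +1 since 124849 mod 8 = 1, so (2108/124849) = (+1)^2·(527/124849); sign now +1
reciprocity: (527/124849) = +1·(124849/527) since 527 mod 4 = 3, 124849 mod 4 = 1; sign now +1
(124849/527) = (477/527)   [reduce mod 527]
reciprocity: (477/527) = +1·(527/477) since 477 mod 4 = 1, 527 mod 4 = 3; sign now +1
(527/477) = (50/477)   [reduce mod 477]
50 = 2^1·25; (2/477) = -1 since 477 mod 8 = 5, so (50/477) = (-1)^1·(25/477); sign now -1
reciprocity: (25/477) = +1·(477/25) since 25 mod 4 = 1, 477 mod 4 = 1; sign now -1
(477/25) = (2/25)   [reduce mod 25]
2 = 2^1·1; (2/25) = +1 since 25 mod 8 = 1, so (2/25) = (+1)^1·(1/25); sign now -1
(1/25) = 1; final value = sign = -1

-1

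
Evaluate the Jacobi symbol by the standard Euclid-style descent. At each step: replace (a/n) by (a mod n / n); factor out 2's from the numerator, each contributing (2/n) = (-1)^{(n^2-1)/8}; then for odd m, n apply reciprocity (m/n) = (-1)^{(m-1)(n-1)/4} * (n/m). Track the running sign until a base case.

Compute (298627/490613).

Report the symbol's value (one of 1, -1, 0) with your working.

flip (298627/490613) -> (490613/298627): both odd, 298627 mod 4 = 3, 490613 mod 4 = 1, so the flip contributes +1; sign now +1
(490613/298627): 490613 mod 298627 = 191986, so (490613/298627) = (191986/298627)
factor out 2^1: 191986 = 2^1·95993; with 298627 mod 8 = 3, (2/298627) = -1; sign now -1; continue with (95993/298627)
flip (95993/298627) -> (298627/95993): both odd, 95993 mod 4 = 1, 298627 mod 4 = 3, so the flip contributes +1; sign now -1
(298627/95993): 298627 mod 95993 = 10648, so (298627/95993) = (10648/95993)
factor out 2^3: 10648 = 2^3·1331; with 95993 mod 8 = 1, (2/95993) = +1; sign now -1; continue with (1331/95993)
flip (1331/95993) -> (95993/1331): both odd, 1331 mod 4 = 3, 95993 mod 4 = 1, so the flip contributes +1; sign now -1
(95993/1331): 95993 mod 1331 = 161, so (95993/1331) = (161/1331)
flip (161/1331) -> (1331/161): both odd, 161 mod 4 = 1, 1331 mod 4 = 3, so the flip contributes +1; sign now -1
(1331/161): 1331 mod 161 = 43, so (1331/161) = (43/161)
flip (43/161) -> (161/43): both odd, 43 mod 4 = 3, 161 mod 4 = 1, so the flip contributes +1; sign now -1
(161/43): 161 mod 43 = 32, so (161/43) = (32/43)
factor out 2^5: 32 = 2^5·1; with 43 mod 8 = 3, (2/43) = -1; sign now +1; continue with (1/43)
reached (1/43) = 1, so the symbol is +1

1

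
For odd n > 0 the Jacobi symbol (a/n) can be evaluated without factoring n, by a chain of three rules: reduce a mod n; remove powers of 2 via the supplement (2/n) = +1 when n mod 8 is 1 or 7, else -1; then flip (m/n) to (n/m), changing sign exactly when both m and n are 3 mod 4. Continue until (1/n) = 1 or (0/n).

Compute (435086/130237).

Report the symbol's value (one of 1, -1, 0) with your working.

(435086/130237): 435086 mod 130237 = 44375, so (435086/130237) = (44375/130237)
flip (44375/130237) -> (130237/44375): both odd, 44375 mod 4 = 3, 130237 mod 4 = 1, so the flip contributes +1; sign now +1
(130237/44375): 130237 mod 44375 = 41487, so (130237/44375) = (41487/44375)
flip (41487/44375) -> (44375/41487): both odd, 41487 mod 4 = 3, 44375 mod 4 = 3, so the flip contributes -1; sign now -1
(44375/41487): 44375 mod 41487 = 2888, so (44375/41487) = (2888/41487)
factor out 2^3: 2888 = 2^3·361; with 41487 mod 8 = 7, (2/41487) = +1; sign now -1; continue with (361/41487)
flip (361/41487) -> (41487/361): both odd, 361 mod 4 = 1, 41487 mod 4 = 3, so the flip contributes +1; sign now -1
(41487/361): 41487 mod 361 = 333, so (41487/361) = (333/361)
flip (333/361) -> (361/333): both odd, 333 mod 4 = 1, 361 mod 4 = 1, so the flip contributes +1; sign now -1
(361/333): 361 mod 333 = 28, so (361/333) = (28/333)
factor out 2^2: 28 = 2^2·7; with 333 mod 8 = 5, (2/333) = -1; sign now -1; continue with (7/333)
flip (7/333) -> (333/7): both odd, 7 mod 4 = 3, 333 mod 4 = 1, so the flip contributes +1; sign now -1
(333/7): 333 mod 7 = 4, so (333/7) = (4/7)
factor out 2^2: 4 = 2^2·1; with 7 mod 8 = 7, (2/7) = +1; sign now -1; continue with (1/7)
reached (1/7) = 1, so the symbol is -1

-1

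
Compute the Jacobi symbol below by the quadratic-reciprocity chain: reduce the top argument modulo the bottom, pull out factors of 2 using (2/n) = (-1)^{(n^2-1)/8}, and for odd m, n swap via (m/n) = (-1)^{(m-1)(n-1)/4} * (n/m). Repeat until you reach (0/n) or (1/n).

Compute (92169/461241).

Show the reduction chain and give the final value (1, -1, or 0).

0

reciprocity: (92169/461241) = +1·(461241/92169) since 92169 mod 4 = 1, 461241 mod 4 = 1; sign now +1
(461241/92169) = (396/92169)   [reduce mod 92169]
396 = 2^2·99; (2/92169) = +1 since 92169 mod 8 = 1, so (396/92169) = (+1)^2·(99/92169); sign now +1
reciprocity: (99/92169) = +1·(92169/99) since 99 mod 4 = 3, 92169 mod 4 = 1; sign now +1
(92169/99) = (0/99)   [reduce mod 99]
(0/99) = 0   [gcd(a, n) > 1]; final value = 0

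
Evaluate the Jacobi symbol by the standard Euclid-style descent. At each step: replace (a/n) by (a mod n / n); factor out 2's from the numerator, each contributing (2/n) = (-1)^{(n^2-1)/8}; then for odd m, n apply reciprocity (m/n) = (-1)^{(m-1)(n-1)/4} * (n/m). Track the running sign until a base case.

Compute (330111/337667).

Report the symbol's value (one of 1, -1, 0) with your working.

-1

flip (330111/337667) -> (337667/330111): both odd, 330111 mod 4 = 3, 337667 mod 4 = 3, so the flip contributes -1; sign now -1
(337667/330111): 337667 mod 330111 = 7556, so (337667/330111) = (7556/330111)
factor out 2^2: 7556 = 2^2·1889; with 330111 mod 8 = 7, (2/330111) = +1; sign now -1; continue with (1889/330111)
flip (1889/330111) -> (330111/1889): both odd, 1889 mod 4 = 1, 330111 mod 4 = 3, so the flip contributes +1; sign now -1
(330111/1889): 330111 mod 1889 = 1425, so (330111/1889) = (1425/1889)
flip (1425/1889) -> (1889/1425): both odd, 1425 mod 4 = 1, 1889 mod 4 = 1, so the flip contributes +1; sign now -1
(1889/1425): 1889 mod 1425 = 464, so (1889/1425) = (464/1425)
factor out 2^4: 464 = 2^4·29; with 1425 mod 8 = 1, (2/1425) = +1; sign now -1; continue with (29/1425)
flip (29/1425) -> (1425/29): both odd, 29 mod 4 = 1, 1425 mod 4 = 1, so the flip contributes +1; sign now -1
(1425/29): 1425 mod 29 = 4, so (1425/29) = (4/29)
factor out 2^2: 4 = 2^2·1; with 29 mod 8 = 5, (2/29) = -1; sign now -1; continue with (1/29)
reached (1/29) = 1, so the symbol is -1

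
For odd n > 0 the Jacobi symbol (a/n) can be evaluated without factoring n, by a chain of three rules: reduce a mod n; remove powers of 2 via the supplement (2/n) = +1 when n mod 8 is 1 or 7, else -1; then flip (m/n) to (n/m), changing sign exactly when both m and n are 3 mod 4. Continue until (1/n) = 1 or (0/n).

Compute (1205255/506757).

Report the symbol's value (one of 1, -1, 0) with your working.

(1205255/506757): 1205255 mod 506757 = 191741, so (1205255/506757) = (191741/506757)
flip (191741/506757) -> (506757/191741): both odd, 191741 mod 4 = 1, 506757 mod 4 = 1, so the flip contributes +1; sign now +1
(506757/191741): 506757 mod 191741 = 123275, so (506757/191741) = (123275/191741)
flip (123275/191741) -> (191741/123275): both odd, 123275 mod 4 = 3, 191741 mod 4 = 1, so the flip contributes +1; sign now +1
(191741/123275): 191741 mod 123275 = 68466, so (191741/123275) = (68466/123275)
factor out 2^1: 68466 = 2^1·34233; with 123275 mod 8 = 3, (2/123275) = -1; sign now -1; continue with (34233/123275)
flip (34233/123275) -> (123275/34233): both odd, 34233 mod 4 = 1, 123275 mod 4 = 3, so the flip contributes +1; sign now -1
(123275/34233): 123275 mod 34233 = 20576, so (123275/34233) = (20576/34233)
factor out 2^5: 20576 = 2^5·643; with 34233 mod 8 = 1, (2/34233) = +1; sign now -1; continue with (643/34233)
flip (643/34233) -> (34233/643): both odd, 643 mod 4 = 3, 34233 mod 4 = 1, so the flip contributes +1; sign now -1
(34233/643): 34233 mod 643 = 154, so (34233/643) = (154/643)
factor out 2^1: 154 = 2^1·77; with 643 mod 8 = 3, (2/643) = -1; sign now +1; continue with (77/643)
flip (77/643) -> (643/77): both odd, 77 mod 4 = 1, 643 mod 4 = 3, so the flip contributes +1; sign now +1
(643/77): 643 mod 77 = 27, so (643/77) = (27/77)
flip (27/77) -> (77/27): both odd, 27 mod 4 = 3, 77 mod 4 = 1, so the flip contributes +1; sign now +1
(77/27): 77 mod 27 = 23, so (77/27) = (23/27)
flip (23/27) -> (27/23): both odd, 23 mod 4 = 3, 27 mod 4 = 3, so the flip contributes -1; sign now -1
(27/23): 27 mod 23 = 4, so (27/23) = (4/23)
factor out 2^2: 4 = 2^2·1; with 23 mod 8 = 7, (2/23) = +1; sign now -1; continue with (1/23)
reached (1/23) = 1, so the symbol is -1

-1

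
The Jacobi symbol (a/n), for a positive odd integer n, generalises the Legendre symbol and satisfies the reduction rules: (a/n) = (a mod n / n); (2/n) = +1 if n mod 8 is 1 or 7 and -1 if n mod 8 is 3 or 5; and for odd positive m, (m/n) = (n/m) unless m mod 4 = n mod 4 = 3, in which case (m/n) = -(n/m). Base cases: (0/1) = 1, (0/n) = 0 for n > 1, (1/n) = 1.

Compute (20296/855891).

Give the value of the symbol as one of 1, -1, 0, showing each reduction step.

factor out 2^3: 20296 = 2^3·2537; with 855891 mod 8 = 3, (2/855891) = -1; sign now -1; continue with (2537/855891)
flip (2537/855891) -> (855891/2537): both odd, 2537 mod 4 = 1, 855891 mod 4 = 3, so the flip contributes +1; sign now -1
(855891/2537): 855891 mod 2537 = 922, so (855891/2537) = (922/2537)
factor out 2^1: 922 = 2^1·461; with 2537 mod 8 = 1, (2/2537) = +1; sign now -1; continue with (461/2537)
flip (461/2537) -> (2537/461): both odd, 461 mod 4 = 1, 2537 mod 4 = 1, so the flip contributes +1; sign now -1
(2537/461): 2537 mod 461 = 232, so (2537/461) = (232/461)
factor out 2^3: 232 = 2^3·29; with 461 mod 8 = 5, (2/461) = -1; sign now +1; continue with (29/461)
flip (29/461) -> (461/29): both odd, 29 mod 4 = 1, 461 mod 4 = 1, so the flip contributes +1; sign now +1
(461/29): 461 mod 29 = 26, so (461/29) = (26/29)
factor out 2^1: 26 = 2^1·13; with 29 mod 8 = 5, (2/29) = -1; sign now -1; continue with (13/29)
flip (13/29) -> (29/13): both odd, 13 mod 4 = 1, 29 mod 4 = 1, so the flip contributes +1; sign now -1
(29/13): 29 mod 13 = 3, so (29/13) = (3/13)
flip (3/13) -> (13/3): both odd, 3 mod 4 = 3, 13 mod 4 = 1, so the flip contributes +1; sign now -1
(13/3): 13 mod 3 = 1, so (13/3) = (1/3)
reached (1/3) = 1, so the symbol is -1

-1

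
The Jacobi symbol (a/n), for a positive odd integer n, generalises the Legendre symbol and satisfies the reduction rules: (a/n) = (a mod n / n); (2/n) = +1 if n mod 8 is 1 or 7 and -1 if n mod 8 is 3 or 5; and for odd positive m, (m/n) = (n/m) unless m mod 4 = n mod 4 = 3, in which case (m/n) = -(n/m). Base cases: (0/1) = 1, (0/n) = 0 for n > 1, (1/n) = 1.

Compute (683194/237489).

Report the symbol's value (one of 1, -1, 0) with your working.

1

(683194/237489) = (208216/237489)   [reduce mod 237489]
208216 = 2^3·26027; (2/237489) = +1 since 237489 mod 8 = 1, so (208216/237489) = (+1)^3·(26027/237489); sign now +1
reciprocity: (26027/237489) = +1·(237489/26027) since 26027 mod 4 = 3, 237489 mod 4 = 1; sign now +1
(237489/26027) = (3246/26027)   [reduce mod 26027]
3246 = 2^1·1623; (2/26027) = -1 since 26027 mod 8 = 3, so (3246/26027) = (-1)^1·(1623/26027); sign now -1
reciprocity: (1623/26027) = -1·(26027/1623) since 1623 mod 4 = 3, 26027 mod 4 = 3; sign now +1
(26027/1623) = (59/1623)   [reduce mod 1623]
reciprocity: (59/1623) = -1·(1623/59) since 59 mod 4 = 3, 1623 mod 4 = 3; sign now -1
(1623/59) = (30/59)   [reduce mod 59]
30 = 2^1·15; (2/59) = -1 since 59 mod 8 = 3, so (30/59) = (-1)^1·(15/59); sign now +1
reciprocity: (15/59) = -1·(59/15) since 15 mod 4 = 3, 59 mod 4 = 3; sign now -1
(59/15) = (14/15)   [reduce mod 15]
14 = 2^1·7; (2/15) = +1 since 15 mod 8 = 7, so (14/15) = (+1)^1·(7/15); sign now -1
reciprocity: (7/15) = -1·(15/7) since 7 mod 4 = 3, 15 mod 4 = 3; sign now +1
(15/7) = (1/7)   [reduce mod 7]
(1/7) = 1; final value = sign = +1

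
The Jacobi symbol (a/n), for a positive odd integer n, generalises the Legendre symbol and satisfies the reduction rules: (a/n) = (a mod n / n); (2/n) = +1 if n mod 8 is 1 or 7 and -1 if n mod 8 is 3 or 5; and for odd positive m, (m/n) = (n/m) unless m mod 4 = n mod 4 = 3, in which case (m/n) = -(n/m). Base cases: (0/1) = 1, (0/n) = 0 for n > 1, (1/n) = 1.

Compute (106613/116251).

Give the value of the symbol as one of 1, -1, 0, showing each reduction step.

flip (106613/116251) -> (116251/106613): both odd, 106613 mod 4 = 1, 116251 mod 4 = 3, so the flip contributes +1; sign now +1
(116251/106613): 116251 mod 106613 = 9638, so (116251/106613) = (9638/106613)
factor out 2^1: 9638 = 2^1·4819; with 106613 mod 8 = 5, (2/106613) = -1; sign now -1; continue with (4819/106613)
flip (4819/106613) -> (106613/4819): both odd, 4819 mod 4 = 3, 106613 mod 4 = 1, so the flip contributes +1; sign now -1
(106613/4819): 106613 mod 4819 = 595, so (106613/4819) = (595/4819)
flip (595/4819) -> (4819/595): both odd, 595 mod 4 = 3, 4819 mod 4 = 3, so the flip contributes -1; sign now +1
(4819/595): 4819 mod 595 = 59, so (4819/595) = (59/595)
flip (59/595) -> (595/59): both odd, 59 mod 4 = 3, 595 mod 4 = 3, so the flip contributes -1; sign now -1
(595/59): 595 mod 59 = 5, so (595/59) = (5/59)
flip (5/59) -> (59/5): both odd, 5 mod 4 = 1, 59 mod 4 = 3, so the flip contributes +1; sign now -1
(59/5): 59 mod 5 = 4, so (59/5) = (4/5)
factor out 2^2: 4 = 2^2·1; with 5 mod 8 = 5, (2/5) = -1; sign now -1; continue with (1/5)
reached (1/5) = 1, so the symbol is -1

-1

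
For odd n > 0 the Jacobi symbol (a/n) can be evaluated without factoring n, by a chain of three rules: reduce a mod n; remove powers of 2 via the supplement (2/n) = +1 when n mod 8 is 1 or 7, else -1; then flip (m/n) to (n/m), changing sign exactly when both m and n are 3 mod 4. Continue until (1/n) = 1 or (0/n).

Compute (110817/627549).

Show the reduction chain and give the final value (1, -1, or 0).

flip (110817/627549) -> (627549/110817): both odd, 110817 mod 4 = 1, 627549 mod 4 = 1, so the flip contributes +1; sign now +1
(627549/110817): 627549 mod 110817 = 73464, so (627549/110817) = (73464/110817)
factor out 2^3: 73464 = 2^3·9183; with 110817 mod 8 = 1, (2/110817) = +1; sign now +1; continue with (9183/110817)
flip (9183/110817) -> (110817/9183): both odd, 9183 mod 4 = 3, 110817 mod 4 = 1, so the flip contributes +1; sign now +1
(110817/9183): 110817 mod 9183 = 621, so (110817/9183) = (621/9183)
flip (621/9183) -> (9183/621): both odd, 621 mod 4 = 1, 9183 mod 4 = 3, so the flip contributes +1; sign now +1
(9183/621): 9183 mod 621 = 489, so (9183/621) = (489/621)
flip (489/621) -> (621/489): both odd, 489 mod 4 = 1, 621 mod 4 = 1, so the flip contributes +1; sign now +1
(621/489): 621 mod 489 = 132, so (621/489) = (132/489)
factor out 2^2: 132 = 2^2·33; with 489 mod 8 = 1, (2/489) = +1; sign now +1; continue with (33/489)
flip (33/489) -> (489/33): both odd, 33 mod 4 = 1, 489 mod 4 = 1, so the flip contributes +1; sign now +1
(489/33): 489 mod 33 = 27, so (489/33) = (27/33)
flip (27/33) -> (33/27): both odd, 27 mod 4 = 3, 33 mod 4 = 1, so the flip contributes +1; sign now +1
(33/27): 33 mod 27 = 6, so (33/27) = (6/27)
factor out 2^1: 6 = 2^1·3; with 27 mod 8 = 3, (2/27) = -1; sign now -1; continue with (3/27)
flip (3/27) -> (27/3): both odd, 3 mod 4 = 3, 27 mod 4 = 3, so the flip contributes -1; sign now +1
(27/3): 27 mod 3 = 0, so (27/3) = (0/3)
reached (0/3); gcd(a, n) > 1, so (0/3) = 0 and the symbol is 0

0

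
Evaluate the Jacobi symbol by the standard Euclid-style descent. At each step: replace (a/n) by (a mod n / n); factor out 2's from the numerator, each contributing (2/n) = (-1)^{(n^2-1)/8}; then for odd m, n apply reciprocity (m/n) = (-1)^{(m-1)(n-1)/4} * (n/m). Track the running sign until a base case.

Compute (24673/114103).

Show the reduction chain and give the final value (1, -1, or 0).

reciprocity: (24673/114103) = +1·(114103/24673) since 24673 mod 4 = 1, 114103 mod 4 = 3; sign now +1
(114103/24673) = (15411/24673)   [reduce mod 24673]
reciprocity: (15411/24673) = +1·(24673/15411) since 15411 mod 4 = 3, 24673 mod 4 = 1; sign now +1
(24673/15411) = (9262/15411)   [reduce mod 15411]
9262 = 2^1·4631; (2/15411) = -1 since 15411 mod 8 = 3, so (9262/15411) = (-1)^1·(4631/15411); sign now -1
reciprocity: (4631/15411) = -1·(15411/4631) since 4631 mod 4 = 3, 15411 mod 4 = 3; sign now +1
(15411/4631) = (1518/4631)   [reduce mod 4631]
1518 = 2^1·759; (2/4631) = +1 since 4631 mod 8 = 7, so (1518/4631) = (+1)^1·(759/4631); sign now +1
reciprocity: (759/4631) = -1·(4631/759) since 759 mod 4 = 3, 4631 mod 4 = 3; sign now -1
(4631/759) = (77/759)   [reduce mod 759]
reciprocity: (77/759) = +1·(759/77) since 77 mod 4 = 1, 759 mod 4 = 3; sign now -1
(759/77) = (66/77)   [reduce mod 77]
66 = 2^1·33; (2/77) = -1 since 77 mod 8 = 5, so (66/77) = (-1)^1·(33/77); sign now +1
reciprocity: (33/77) = +1·(77/33) since 33 mod 4 = 1, 77 mod 4 = 1; sign now +1
(77/33) = (11/33)   [reduce mod 33]
reciprocity: (11/33) = +1·(33/11) since 11 mod 4 = 3, 33 mod 4 = 1; sign now +1
(33/11) = (0/11)   [reduce mod 11]
(0/11) = 0   [gcd(a, n) > 1]; final value = 0

0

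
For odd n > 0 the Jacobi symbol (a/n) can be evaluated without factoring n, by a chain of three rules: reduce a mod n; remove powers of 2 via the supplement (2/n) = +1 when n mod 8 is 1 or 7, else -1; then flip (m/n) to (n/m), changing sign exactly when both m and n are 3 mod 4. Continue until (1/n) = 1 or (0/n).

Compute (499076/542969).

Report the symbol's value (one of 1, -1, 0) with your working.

-1

factor out 2^2: 499076 = 2^2·124769; with 542969 mod 8 = 1, (2/542969) = +1; sign now +1; continue with (124769/542969)
flip (124769/542969) -> (542969/124769): both odd, 124769 mod 4 = 1, 542969 mod 4 = 1, so the flip contributes +1; sign now +1
(542969/124769): 542969 mod 124769 = 43893, so (542969/124769) = (43893/124769)
flip (43893/124769) -> (124769/43893): both odd, 43893 mod 4 = 1, 124769 mod 4 = 1, so the flip contributes +1; sign now +1
(124769/43893): 124769 mod 43893 = 36983, so (124769/43893) = (36983/43893)
flip (36983/43893) -> (43893/36983): both odd, 36983 mod 4 = 3, 43893 mod 4 = 1, so the flip contributes +1; sign now +1
(43893/36983): 43893 mod 36983 = 6910, so (43893/36983) = (6910/36983)
factor out 2^1: 6910 = 2^1·3455; with 36983 mod 8 = 7, (2/36983) = +1; sign now +1; continue with (3455/36983)
flip (3455/36983) -> (36983/3455): both odd, 3455 mod 4 = 3, 36983 mod 4 = 3, so the flip contributes -1; sign now -1
(36983/3455): 36983 mod 3455 = 2433, so (36983/3455) = (2433/3455)
flip (2433/3455) -> (3455/2433): both odd, 2433 mod 4 = 1, 3455 mod 4 = 3, so the flip contributes +1; sign now -1
(3455/2433): 3455 mod 2433 = 1022, so (3455/2433) = (1022/2433)
factor out 2^1: 1022 = 2^1·511; with 2433 mod 8 = 1, (2/2433) = +1; sign now -1; continue with (511/2433)
flip (511/2433) -> (2433/511): both odd, 511 mod 4 = 3, 2433 mod 4 = 1, so the flip contributes +1; sign now -1
(2433/511): 2433 mod 511 = 389, so (2433/511) = (389/511)
flip (389/511) -> (511/389): both odd, 389 mod 4 = 1, 511 mod 4 = 3, so the flip contributes +1; sign now -1
(511/389): 511 mod 389 = 122, so (511/389) = (122/389)
factor out 2^1: 122 = 2^1·61; with 389 mod 8 = 5, (2/389) = -1; sign now +1; continue with (61/389)
flip (61/389) -> (389/61): both odd, 61 mod 4 = 1, 389 mod 4 = 1, so the flip contributes +1; sign now +1
(389/61): 389 mod 61 = 23, so (389/61) = (23/61)
flip (23/61) -> (61/23): both odd, 23 mod 4 = 3, 61 mod 4 = 1, so the flip contributes +1; sign now +1
(61/23): 61 mod 23 = 15, so (61/23) = (15/23)
flip (15/23) -> (23/15): both odd, 15 mod 4 = 3, 23 mod 4 = 3, so the flip contributes -1; sign now -1
(23/15): 23 mod 15 = 8, so (23/15) = (8/15)
factor out 2^3: 8 = 2^3·1; with 15 mod 8 = 7, (2/15) = +1; sign now -1; continue with (1/15)
reached (1/15) = 1, so the symbol is -1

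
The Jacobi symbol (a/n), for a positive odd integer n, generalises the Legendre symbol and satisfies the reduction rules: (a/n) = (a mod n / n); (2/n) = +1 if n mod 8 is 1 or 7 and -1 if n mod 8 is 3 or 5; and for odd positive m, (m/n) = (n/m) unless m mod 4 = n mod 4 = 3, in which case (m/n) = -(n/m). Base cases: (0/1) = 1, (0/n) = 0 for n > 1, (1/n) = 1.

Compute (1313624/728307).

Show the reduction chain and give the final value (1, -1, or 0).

(1313624/728307) = (585317/728307)   [reduce mod 728307]
reciprocity: (585317/728307) = +1·(728307/585317) since 585317 mod 4 = 1, 728307 mod 4 = 3; sign now +1
(728307/585317) = (142990/585317)   [reduce mod 585317]
142990 = 2^1·71495; (2/585317) = -1 since 585317 mod 8 = 5, so (142990/585317) = (-1)^1·(71495/585317); sign now -1
reciprocity: (71495/585317) = +1·(585317/71495) since 71495 mod 4 = 3, 585317 mod 4 = 1; sign now -1
(585317/71495) = (13357/71495)   [reduce mod 71495]
reciprocity: (13357/71495) = +1·(71495/13357) since 13357 mod 4 = 1, 71495 mod 4 = 3; sign now -1
(71495/13357) = (4710/13357)   [reduce mod 13357]
4710 = 2^1·2355; (2/13357) = -1 since 13357 mod 8 = 5, so (4710/13357) = (-1)^1·(2355/13357); sign now +1
reciprocity: (2355/13357) = +1·(13357/2355) since 2355 mod 4 = 3, 13357 mod 4 = 1; sign now +1
(13357/2355) = (1582/2355)   [reduce mod 2355]
1582 = 2^1·791; (2/2355) = -1 since 2355 mod 8 = 3, so (1582/2355) = (-1)^1·(791/2355); sign now -1
reciprocity: (791/2355) = -1·(2355/791) since 791 mod 4 = 3, 2355 mod 4 = 3; sign now +1
(2355/791) = (773/791)   [reduce mod 791]
reciprocity: (773/791) = +1·(791/773) since 773 mod 4 = 1, 791 mod 4 = 3; sign now +1
(791/773) = (18/773)   [reduce mod 773]
18 = 2^1·9; (2/773) = -1 since 773 mod 8 = 5, so (18/773) = (-1)^1·(9/773); sign now -1
reciprocity: (9/773) = +1·(773/9) since 9 mod 4 = 1, 773 mod 4 = 1; sign now -1
(773/9) = (8/9)   [reduce mod 9]
8 = 2^3·1; (2/9) = +1 since 9 mod 8 = 1, so (8/9) = (+1)^3·(1/9); sign now -1
(1/9) = 1; final value = sign = -1

-1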